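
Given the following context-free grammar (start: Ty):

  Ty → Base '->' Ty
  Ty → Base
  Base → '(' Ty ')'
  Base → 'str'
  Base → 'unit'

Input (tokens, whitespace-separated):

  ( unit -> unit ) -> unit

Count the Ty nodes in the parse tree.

4

[Ty [Base ( [Ty [Base unit] -> [Ty [Base unit]]] )] -> [Ty [Base unit]]]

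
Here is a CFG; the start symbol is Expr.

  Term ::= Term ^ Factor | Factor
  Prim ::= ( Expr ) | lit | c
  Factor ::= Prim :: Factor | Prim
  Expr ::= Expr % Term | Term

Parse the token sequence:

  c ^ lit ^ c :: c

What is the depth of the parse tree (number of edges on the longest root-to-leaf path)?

[Expr [Term [Term [Term [Factor [Prim c]]] ^ [Factor [Prim lit]]] ^ [Factor [Prim c] :: [Factor [Prim c]]]]]

6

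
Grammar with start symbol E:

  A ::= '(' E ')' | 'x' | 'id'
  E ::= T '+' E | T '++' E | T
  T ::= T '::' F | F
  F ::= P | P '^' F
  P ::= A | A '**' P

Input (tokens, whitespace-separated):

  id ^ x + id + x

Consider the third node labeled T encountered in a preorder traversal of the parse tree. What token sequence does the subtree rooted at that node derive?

x

[E [T [F [P [A id]] ^ [F [P [A x]]]]] + [E [T [F [P [A id]]]] + [E [T [F [P [A x]]]]]]]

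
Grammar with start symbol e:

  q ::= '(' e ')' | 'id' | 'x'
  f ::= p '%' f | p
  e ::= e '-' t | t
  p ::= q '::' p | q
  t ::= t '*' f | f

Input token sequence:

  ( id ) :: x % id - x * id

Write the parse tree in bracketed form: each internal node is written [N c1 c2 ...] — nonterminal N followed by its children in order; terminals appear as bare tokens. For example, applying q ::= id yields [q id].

[e [e [t [f [p [q ( [e [t [f [p [q id]]]]] )] :: [p [q x]]] % [f [p [q id]]]]]] - [t [t [f [p [q x]]]] * [f [p [q id]]]]]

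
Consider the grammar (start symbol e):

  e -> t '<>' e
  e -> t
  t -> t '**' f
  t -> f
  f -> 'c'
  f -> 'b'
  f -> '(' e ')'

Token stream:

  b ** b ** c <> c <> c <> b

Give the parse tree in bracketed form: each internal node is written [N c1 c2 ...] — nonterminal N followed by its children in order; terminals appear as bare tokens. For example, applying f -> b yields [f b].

e
t <> e
t ** f <> e
t ** f ** f <> e
f ** f ** f <> e
b ** f ** f <> e
b ** b ** f <> e
b ** b ** c <> e
b ** b ** c <> t <> e
b ** b ** c <> f <> e
b ** b ** c <> c <> e
b ** b ** c <> c <> t <> e
b ** b ** c <> c <> f <> e
b ** b ** c <> c <> c <> e
b ** b ** c <> c <> c <> t
b ** b ** c <> c <> c <> f
b ** b ** c <> c <> c <> b

[e [t [t [t [f b]] ** [f b]] ** [f c]] <> [e [t [f c]] <> [e [t [f c]] <> [e [t [f b]]]]]]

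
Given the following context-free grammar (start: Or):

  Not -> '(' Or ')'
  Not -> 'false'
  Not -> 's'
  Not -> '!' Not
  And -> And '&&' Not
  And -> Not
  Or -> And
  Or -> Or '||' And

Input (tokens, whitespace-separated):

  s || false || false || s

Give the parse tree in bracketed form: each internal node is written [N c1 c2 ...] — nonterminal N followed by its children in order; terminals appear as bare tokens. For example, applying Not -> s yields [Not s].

[Or [Or [Or [Or [And [Not s]]] || [And [Not false]]] || [And [Not false]]] || [And [Not s]]]

Or
Or || And
Or || And || And
Or || And || And || And
And || And || And || And
Not || And || And || And
s || And || And || And
s || Not || And || And
s || false || And || And
s || false || Not || And
s || false || false || And
s || false || false || Not
s || false || false || s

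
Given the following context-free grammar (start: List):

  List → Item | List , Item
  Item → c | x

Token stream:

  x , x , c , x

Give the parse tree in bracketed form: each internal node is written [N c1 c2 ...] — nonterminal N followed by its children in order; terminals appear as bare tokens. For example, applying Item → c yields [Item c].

[List [List [List [List [Item x]] , [Item x]] , [Item c]] , [Item x]]

List
List , Item
List , Item , Item
List , Item , Item , Item
Item , Item , Item , Item
x , Item , Item , Item
x , x , Item , Item
x , x , c , Item
x , x , c , x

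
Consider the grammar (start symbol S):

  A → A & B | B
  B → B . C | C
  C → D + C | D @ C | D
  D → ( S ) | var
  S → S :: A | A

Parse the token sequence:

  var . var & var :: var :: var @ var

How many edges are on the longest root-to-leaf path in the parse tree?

9

[S [S [S [A [A [B [B [C [D var]]] . [C [D var]]]] & [B [C [D var]]]]] :: [A [B [C [D var]]]]] :: [A [B [C [D var] @ [C [D var]]]]]]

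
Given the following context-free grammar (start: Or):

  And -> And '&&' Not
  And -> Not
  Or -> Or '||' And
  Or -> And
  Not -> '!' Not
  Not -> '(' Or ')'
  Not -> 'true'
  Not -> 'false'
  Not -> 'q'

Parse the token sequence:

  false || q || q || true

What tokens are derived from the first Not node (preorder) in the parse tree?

false

[Or [Or [Or [Or [And [Not false]]] || [And [Not q]]] || [And [Not q]]] || [And [Not true]]]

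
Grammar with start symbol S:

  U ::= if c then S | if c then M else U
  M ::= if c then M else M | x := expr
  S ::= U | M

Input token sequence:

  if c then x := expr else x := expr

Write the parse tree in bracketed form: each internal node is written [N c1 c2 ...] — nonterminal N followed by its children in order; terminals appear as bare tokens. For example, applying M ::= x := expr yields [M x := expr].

S
M
if c then M else M
if c then x := expr else M
if c then x := expr else x := expr

[S [M if c then [M x := expr] else [M x := expr]]]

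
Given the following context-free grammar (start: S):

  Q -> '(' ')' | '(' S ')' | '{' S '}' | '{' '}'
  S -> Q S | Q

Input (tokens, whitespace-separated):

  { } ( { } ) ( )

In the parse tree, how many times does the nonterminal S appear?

[S [Q { }] [S [Q ( [S [Q { }]] )] [S [Q ( )]]]]

4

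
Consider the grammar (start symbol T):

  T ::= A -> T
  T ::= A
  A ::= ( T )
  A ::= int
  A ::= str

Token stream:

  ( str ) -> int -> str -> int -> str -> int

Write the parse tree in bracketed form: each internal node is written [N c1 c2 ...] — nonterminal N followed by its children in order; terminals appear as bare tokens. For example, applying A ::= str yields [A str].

T
A -> T
( T ) -> T
( A ) -> T
( str ) -> T
( str ) -> A -> T
( str ) -> int -> T
( str ) -> int -> A -> T
( str ) -> int -> str -> T
( str ) -> int -> str -> A -> T
( str ) -> int -> str -> int -> T
( str ) -> int -> str -> int -> A -> T
( str ) -> int -> str -> int -> str -> T
( str ) -> int -> str -> int -> str -> A
( str ) -> int -> str -> int -> str -> int

[T [A ( [T [A str]] )] -> [T [A int] -> [T [A str] -> [T [A int] -> [T [A str] -> [T [A int]]]]]]]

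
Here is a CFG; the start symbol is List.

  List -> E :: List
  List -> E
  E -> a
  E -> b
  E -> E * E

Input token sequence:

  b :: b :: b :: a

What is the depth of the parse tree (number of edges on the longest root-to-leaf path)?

5

[List [E b] :: [List [E b] :: [List [E b] :: [List [E a]]]]]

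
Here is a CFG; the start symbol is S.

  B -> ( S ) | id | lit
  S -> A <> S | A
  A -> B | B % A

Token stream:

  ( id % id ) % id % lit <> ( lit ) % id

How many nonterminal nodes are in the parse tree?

20

[S [A [B ( [S [A [B id] % [A [B id]]]] )] % [A [B id] % [A [B lit]]]] <> [S [A [B ( [S [A [B lit]]] )] % [A [B id]]]]]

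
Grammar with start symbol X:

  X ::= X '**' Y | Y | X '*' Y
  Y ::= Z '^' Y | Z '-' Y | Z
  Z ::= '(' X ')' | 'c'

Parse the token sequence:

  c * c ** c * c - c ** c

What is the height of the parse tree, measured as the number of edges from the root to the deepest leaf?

[X [X [X [X [X [Y [Z c]]] * [Y [Z c]]] ** [Y [Z c]]] * [Y [Z c] - [Y [Z c]]]] ** [Y [Z c]]]

7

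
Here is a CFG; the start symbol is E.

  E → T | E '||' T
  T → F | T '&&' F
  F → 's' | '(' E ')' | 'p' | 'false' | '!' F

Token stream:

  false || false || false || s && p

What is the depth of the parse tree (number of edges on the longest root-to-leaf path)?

6

[E [E [E [E [T [F false]]] || [T [F false]]] || [T [F false]]] || [T [T [F s]] && [F p]]]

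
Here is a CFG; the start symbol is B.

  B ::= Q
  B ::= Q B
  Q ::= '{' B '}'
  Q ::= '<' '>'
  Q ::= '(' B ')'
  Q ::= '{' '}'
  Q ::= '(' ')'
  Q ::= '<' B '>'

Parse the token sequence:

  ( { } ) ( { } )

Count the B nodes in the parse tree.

4

[B [Q ( [B [Q { }]] )] [B [Q ( [B [Q { }]] )]]]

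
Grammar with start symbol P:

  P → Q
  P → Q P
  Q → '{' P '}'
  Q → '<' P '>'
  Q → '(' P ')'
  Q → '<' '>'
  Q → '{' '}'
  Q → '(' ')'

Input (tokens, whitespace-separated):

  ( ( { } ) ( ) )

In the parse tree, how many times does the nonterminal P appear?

4

[P [Q ( [P [Q ( [P [Q { }]] )] [P [Q ( )]]] )]]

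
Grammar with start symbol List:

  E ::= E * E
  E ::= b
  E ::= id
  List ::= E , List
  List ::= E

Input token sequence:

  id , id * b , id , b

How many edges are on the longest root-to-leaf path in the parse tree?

[List [E id] , [List [E [E id] * [E b]] , [List [E id] , [List [E b]]]]]

5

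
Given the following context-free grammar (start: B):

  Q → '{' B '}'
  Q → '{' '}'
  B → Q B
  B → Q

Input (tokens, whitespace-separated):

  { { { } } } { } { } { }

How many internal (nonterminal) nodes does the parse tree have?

[B [Q { [B [Q { [B [Q { }]] }]] }] [B [Q { }] [B [Q { }] [B [Q { }]]]]]

12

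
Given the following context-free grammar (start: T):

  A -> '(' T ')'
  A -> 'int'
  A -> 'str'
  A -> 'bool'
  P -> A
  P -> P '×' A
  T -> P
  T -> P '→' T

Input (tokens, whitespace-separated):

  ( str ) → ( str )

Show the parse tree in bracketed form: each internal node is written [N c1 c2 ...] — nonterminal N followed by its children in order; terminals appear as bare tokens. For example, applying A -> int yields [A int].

T
P → T
A → T
( T ) → T
( P ) → T
( A ) → T
( str ) → T
( str ) → P
( str ) → A
( str ) → ( T )
( str ) → ( P )
( str ) → ( A )
( str ) → ( str )

[T [P [A ( [T [P [A str]]] )]] → [T [P [A ( [T [P [A str]]] )]]]]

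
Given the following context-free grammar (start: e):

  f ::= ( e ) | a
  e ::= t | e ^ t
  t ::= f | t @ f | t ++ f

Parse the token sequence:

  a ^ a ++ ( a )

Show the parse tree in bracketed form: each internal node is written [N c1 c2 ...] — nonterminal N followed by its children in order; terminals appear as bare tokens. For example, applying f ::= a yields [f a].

e
e ^ t
t ^ t
f ^ t
a ^ t
a ^ t ++ f
a ^ f ++ f
a ^ a ++ f
a ^ a ++ ( e )
a ^ a ++ ( t )
a ^ a ++ ( f )
a ^ a ++ ( a )

[e [e [t [f a]]] ^ [t [t [f a]] ++ [f ( [e [t [f a]]] )]]]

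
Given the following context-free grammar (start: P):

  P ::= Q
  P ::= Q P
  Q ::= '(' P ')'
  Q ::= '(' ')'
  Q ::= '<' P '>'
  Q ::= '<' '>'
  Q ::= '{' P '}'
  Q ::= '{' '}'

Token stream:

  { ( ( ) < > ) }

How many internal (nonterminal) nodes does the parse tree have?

[P [Q { [P [Q ( [P [Q ( )] [P [Q < >]]] )]] }]]

8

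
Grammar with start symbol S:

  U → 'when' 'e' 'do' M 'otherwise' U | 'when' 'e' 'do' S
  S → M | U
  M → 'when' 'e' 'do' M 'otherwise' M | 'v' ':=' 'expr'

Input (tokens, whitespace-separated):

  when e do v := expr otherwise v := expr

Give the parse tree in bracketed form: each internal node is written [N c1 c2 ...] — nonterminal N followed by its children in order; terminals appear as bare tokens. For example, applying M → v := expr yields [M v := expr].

S
M
when e do M otherwise M
when e do v := expr otherwise M
when e do v := expr otherwise v := expr

[S [M when e do [M v := expr] otherwise [M v := expr]]]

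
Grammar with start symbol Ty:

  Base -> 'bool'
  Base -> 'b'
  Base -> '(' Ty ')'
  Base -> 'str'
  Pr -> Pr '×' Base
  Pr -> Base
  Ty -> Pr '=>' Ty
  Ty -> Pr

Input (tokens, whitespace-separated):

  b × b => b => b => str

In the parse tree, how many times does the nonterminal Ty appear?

4

[Ty [Pr [Pr [Base b]] × [Base b]] => [Ty [Pr [Base b]] => [Ty [Pr [Base b]] => [Ty [Pr [Base str]]]]]]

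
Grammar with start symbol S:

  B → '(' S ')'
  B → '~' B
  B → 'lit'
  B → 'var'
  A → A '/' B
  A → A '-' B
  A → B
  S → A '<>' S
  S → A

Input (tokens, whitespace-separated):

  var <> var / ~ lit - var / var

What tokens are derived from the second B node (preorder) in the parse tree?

[S [A [B var]] <> [S [A [A [A [A [B var]] / [B ~ [B lit]]] - [B var]] / [B var]]]]

var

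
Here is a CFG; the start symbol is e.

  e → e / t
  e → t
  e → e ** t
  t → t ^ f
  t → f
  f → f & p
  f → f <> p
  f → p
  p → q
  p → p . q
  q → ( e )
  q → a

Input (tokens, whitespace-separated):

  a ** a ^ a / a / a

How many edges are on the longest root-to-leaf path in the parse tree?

8

[e [e [e [e [t [f [p [q a]]]]] ** [t [t [f [p [q a]]]] ^ [f [p [q a]]]]] / [t [f [p [q a]]]]] / [t [f [p [q a]]]]]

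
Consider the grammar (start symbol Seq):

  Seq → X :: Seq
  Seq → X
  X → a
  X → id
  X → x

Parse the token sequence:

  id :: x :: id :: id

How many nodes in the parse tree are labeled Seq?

[Seq [X id] :: [Seq [X x] :: [Seq [X id] :: [Seq [X id]]]]]

4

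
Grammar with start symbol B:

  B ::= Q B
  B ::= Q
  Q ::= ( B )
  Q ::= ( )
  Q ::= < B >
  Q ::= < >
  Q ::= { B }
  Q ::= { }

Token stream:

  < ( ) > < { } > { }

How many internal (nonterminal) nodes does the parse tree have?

[B [Q < [B [Q ( )]] >] [B [Q < [B [Q { }]] >] [B [Q { }]]]]

10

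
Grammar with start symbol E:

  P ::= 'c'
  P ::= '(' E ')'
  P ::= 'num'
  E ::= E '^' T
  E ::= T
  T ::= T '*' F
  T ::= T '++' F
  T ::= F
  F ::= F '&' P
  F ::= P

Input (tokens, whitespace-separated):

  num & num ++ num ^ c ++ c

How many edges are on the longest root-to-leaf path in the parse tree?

7

[E [E [T [T [F [F [P num]] & [P num]]] ++ [F [P num]]]] ^ [T [T [F [P c]]] ++ [F [P c]]]]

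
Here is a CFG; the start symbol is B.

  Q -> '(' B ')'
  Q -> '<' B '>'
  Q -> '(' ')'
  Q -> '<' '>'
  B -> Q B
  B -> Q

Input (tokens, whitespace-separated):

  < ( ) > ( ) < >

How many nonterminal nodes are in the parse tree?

[B [Q < [B [Q ( )]] >] [B [Q ( )] [B [Q < >]]]]

8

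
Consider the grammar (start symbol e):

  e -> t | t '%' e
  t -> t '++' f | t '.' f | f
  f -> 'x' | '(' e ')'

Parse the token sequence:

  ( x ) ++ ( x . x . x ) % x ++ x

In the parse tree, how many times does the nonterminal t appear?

8

[e [t [t [f ( [e [t [f x]]] )]] ++ [f ( [e [t [t [t [f x]] . [f x]] . [f x]]] )]] % [e [t [t [f x]] ++ [f x]]]]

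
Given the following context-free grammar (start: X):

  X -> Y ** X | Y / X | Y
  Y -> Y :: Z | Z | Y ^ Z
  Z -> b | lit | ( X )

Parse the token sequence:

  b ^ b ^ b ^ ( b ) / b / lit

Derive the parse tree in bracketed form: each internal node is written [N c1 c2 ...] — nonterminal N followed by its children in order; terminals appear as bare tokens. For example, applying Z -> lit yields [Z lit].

[X [Y [Y [Y [Y [Z b]] ^ [Z b]] ^ [Z b]] ^ [Z ( [X [Y [Z b]]] )]] / [X [Y [Z b]] / [X [Y [Z lit]]]]]

X
Y / X
Y ^ Z / X
Y ^ Z ^ Z / X
Y ^ Z ^ Z ^ Z / X
Z ^ Z ^ Z ^ Z / X
b ^ Z ^ Z ^ Z / X
b ^ b ^ Z ^ Z / X
b ^ b ^ b ^ Z / X
b ^ b ^ b ^ ( X ) / X
b ^ b ^ b ^ ( Y ) / X
b ^ b ^ b ^ ( Z ) / X
b ^ b ^ b ^ ( b ) / X
b ^ b ^ b ^ ( b ) / Y / X
b ^ b ^ b ^ ( b ) / Z / X
b ^ b ^ b ^ ( b ) / b / X
b ^ b ^ b ^ ( b ) / b / Y
b ^ b ^ b ^ ( b ) / b / Z
b ^ b ^ b ^ ( b ) / b / lit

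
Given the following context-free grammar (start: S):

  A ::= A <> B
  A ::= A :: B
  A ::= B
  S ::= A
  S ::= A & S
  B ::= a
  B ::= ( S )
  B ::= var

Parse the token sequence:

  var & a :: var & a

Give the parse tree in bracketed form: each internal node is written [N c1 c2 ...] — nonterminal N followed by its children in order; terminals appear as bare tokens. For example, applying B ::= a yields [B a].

[S [A [B var]] & [S [A [A [B a]] :: [B var]] & [S [A [B a]]]]]

S
A & S
B & S
var & S
var & A & S
var & A :: B & S
var & B :: B & S
var & a :: B & S
var & a :: var & S
var & a :: var & A
var & a :: var & B
var & a :: var & a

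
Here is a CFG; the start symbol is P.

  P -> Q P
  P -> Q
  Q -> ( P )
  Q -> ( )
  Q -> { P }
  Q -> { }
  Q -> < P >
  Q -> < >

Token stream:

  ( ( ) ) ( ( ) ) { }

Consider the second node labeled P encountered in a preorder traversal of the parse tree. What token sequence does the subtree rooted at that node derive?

( )

[P [Q ( [P [Q ( )]] )] [P [Q ( [P [Q ( )]] )] [P [Q { }]]]]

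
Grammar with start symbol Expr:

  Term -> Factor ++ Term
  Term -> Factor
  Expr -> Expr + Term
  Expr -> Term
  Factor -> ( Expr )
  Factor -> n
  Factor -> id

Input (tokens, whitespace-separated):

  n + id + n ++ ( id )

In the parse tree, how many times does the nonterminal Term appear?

5

[Expr [Expr [Expr [Term [Factor n]]] + [Term [Factor id]]] + [Term [Factor n] ++ [Term [Factor ( [Expr [Term [Factor id]]] )]]]]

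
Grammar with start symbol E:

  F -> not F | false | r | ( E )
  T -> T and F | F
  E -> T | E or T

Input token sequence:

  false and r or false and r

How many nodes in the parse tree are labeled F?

[E [E [T [T [F false]] and [F r]]] or [T [T [F false]] and [F r]]]

4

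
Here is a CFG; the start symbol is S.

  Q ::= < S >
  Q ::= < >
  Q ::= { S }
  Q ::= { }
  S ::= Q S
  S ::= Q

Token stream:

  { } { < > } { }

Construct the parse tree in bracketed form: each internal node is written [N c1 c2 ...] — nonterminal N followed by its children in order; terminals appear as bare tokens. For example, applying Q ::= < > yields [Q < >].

[S [Q { }] [S [Q { [S [Q < >]] }] [S [Q { }]]]]

S
Q S
{ } S
{ } Q S
{ } { S } S
{ } { Q } S
{ } { < > } S
{ } { < > } Q
{ } { < > } { }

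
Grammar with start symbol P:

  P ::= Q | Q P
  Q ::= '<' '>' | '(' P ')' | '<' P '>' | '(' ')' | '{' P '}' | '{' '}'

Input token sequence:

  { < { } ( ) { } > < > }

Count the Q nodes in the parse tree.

[P [Q { [P [Q < [P [Q { }] [P [Q ( )] [P [Q { }]]]] >] [P [Q < >]]] }]]

6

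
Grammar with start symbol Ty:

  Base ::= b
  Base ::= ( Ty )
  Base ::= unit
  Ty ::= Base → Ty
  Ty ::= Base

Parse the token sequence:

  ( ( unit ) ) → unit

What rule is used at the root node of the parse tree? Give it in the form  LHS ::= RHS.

Ty ::= Base → Ty

[Ty [Base ( [Ty [Base ( [Ty [Base unit]] )]] )] → [Ty [Base unit]]]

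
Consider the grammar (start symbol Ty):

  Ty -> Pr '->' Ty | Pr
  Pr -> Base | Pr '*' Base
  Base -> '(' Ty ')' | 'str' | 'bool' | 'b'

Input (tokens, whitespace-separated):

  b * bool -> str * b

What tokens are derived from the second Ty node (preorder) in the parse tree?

str * b

[Ty [Pr [Pr [Base b]] * [Base bool]] -> [Ty [Pr [Pr [Base str]] * [Base b]]]]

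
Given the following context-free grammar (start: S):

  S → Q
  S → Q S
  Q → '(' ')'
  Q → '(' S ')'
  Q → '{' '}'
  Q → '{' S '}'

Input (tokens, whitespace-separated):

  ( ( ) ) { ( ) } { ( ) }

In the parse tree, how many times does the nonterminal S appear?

6

[S [Q ( [S [Q ( )]] )] [S [Q { [S [Q ( )]] }] [S [Q { [S [Q ( )]] }]]]]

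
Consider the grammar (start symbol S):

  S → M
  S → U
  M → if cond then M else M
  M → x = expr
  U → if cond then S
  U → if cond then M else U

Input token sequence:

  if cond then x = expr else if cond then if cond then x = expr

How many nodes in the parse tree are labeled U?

[S [U if cond then [M x = expr] else [U if cond then [S [U if cond then [S [M x = expr]]]]]]]

3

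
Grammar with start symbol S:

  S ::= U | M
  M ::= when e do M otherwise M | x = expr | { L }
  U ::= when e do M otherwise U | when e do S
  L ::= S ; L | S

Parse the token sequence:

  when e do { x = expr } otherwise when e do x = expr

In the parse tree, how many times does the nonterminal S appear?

[S [U when e do [M { [L [S [M x = expr]]] }] otherwise [U when e do [S [M x = expr]]]]]

3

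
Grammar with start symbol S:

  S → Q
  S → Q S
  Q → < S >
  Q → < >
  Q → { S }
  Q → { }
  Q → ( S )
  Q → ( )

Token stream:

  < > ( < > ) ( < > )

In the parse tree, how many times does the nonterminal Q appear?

5

[S [Q < >] [S [Q ( [S [Q < >]] )] [S [Q ( [S [Q < >]] )]]]]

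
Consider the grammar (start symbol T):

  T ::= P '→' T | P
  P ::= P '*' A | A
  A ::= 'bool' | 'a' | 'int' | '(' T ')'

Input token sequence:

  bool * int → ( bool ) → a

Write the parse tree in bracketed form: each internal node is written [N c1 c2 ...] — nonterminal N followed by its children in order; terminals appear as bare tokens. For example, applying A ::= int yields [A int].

[T [P [P [A bool]] * [A int]] → [T [P [A ( [T [P [A bool]]] )]] → [T [P [A a]]]]]

T
P → T
P * A → T
A * A → T
bool * A → T
bool * int → T
bool * int → P → T
bool * int → A → T
bool * int → ( T ) → T
bool * int → ( P ) → T
bool * int → ( A ) → T
bool * int → ( bool ) → T
bool * int → ( bool ) → P
bool * int → ( bool ) → A
bool * int → ( bool ) → a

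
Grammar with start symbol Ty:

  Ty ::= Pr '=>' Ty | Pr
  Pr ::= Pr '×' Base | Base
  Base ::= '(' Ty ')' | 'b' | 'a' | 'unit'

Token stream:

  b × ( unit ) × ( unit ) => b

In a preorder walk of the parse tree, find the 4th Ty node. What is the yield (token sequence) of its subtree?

[Ty [Pr [Pr [Pr [Base b]] × [Base ( [Ty [Pr [Base unit]]] )]] × [Base ( [Ty [Pr [Base unit]]] )]] => [Ty [Pr [Base b]]]]

b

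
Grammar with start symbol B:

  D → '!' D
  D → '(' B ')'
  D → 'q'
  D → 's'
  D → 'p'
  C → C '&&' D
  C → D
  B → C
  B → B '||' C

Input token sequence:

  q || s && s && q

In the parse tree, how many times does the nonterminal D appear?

[B [B [C [D q]]] || [C [C [C [D s]] && [D s]] && [D q]]]

4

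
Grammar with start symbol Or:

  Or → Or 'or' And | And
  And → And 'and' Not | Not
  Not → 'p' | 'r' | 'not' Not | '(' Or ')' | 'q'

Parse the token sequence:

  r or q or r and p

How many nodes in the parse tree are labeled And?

[Or [Or [Or [And [Not r]]] or [And [Not q]]] or [And [And [Not r]] and [Not p]]]

4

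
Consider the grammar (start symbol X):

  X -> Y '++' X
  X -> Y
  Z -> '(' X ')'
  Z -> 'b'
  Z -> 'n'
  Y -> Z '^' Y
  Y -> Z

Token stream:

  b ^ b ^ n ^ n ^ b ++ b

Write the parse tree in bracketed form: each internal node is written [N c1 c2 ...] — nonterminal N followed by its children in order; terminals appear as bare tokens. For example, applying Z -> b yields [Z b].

[X [Y [Z b] ^ [Y [Z b] ^ [Y [Z n] ^ [Y [Z n] ^ [Y [Z b]]]]]] ++ [X [Y [Z b]]]]

X
Y ++ X
Z ^ Y ++ X
b ^ Y ++ X
b ^ Z ^ Y ++ X
b ^ b ^ Y ++ X
b ^ b ^ Z ^ Y ++ X
b ^ b ^ n ^ Y ++ X
b ^ b ^ n ^ Z ^ Y ++ X
b ^ b ^ n ^ n ^ Y ++ X
b ^ b ^ n ^ n ^ Z ++ X
b ^ b ^ n ^ n ^ b ++ X
b ^ b ^ n ^ n ^ b ++ Y
b ^ b ^ n ^ n ^ b ++ Z
b ^ b ^ n ^ n ^ b ++ b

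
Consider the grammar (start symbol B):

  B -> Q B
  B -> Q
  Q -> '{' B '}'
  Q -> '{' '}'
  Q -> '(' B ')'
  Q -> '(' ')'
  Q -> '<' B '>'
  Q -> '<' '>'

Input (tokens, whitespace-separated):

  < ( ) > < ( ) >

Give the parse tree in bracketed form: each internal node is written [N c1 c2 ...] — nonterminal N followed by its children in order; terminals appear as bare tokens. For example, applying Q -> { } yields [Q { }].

[B [Q < [B [Q ( )]] >] [B [Q < [B [Q ( )]] >]]]

B
Q B
< B > B
< Q > B
< ( ) > B
< ( ) > Q
< ( ) > < B >
< ( ) > < Q >
< ( ) > < ( ) >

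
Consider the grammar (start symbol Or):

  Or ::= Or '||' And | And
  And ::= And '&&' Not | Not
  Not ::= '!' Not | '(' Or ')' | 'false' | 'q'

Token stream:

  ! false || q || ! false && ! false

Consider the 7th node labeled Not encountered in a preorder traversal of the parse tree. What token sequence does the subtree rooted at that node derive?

false

[Or [Or [Or [And [Not ! [Not false]]]] || [And [Not q]]] || [And [And [Not ! [Not false]]] && [Not ! [Not false]]]]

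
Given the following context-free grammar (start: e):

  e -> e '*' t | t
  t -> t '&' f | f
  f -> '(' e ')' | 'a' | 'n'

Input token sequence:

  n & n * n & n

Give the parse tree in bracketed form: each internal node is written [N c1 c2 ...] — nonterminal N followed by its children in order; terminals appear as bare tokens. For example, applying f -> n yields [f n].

[e [e [t [t [f n]] & [f n]]] * [t [t [f n]] & [f n]]]

e
e * t
t * t
t & f * t
f & f * t
n & f * t
n & n * t
n & n * t & f
n & n * f & f
n & n * n & f
n & n * n & n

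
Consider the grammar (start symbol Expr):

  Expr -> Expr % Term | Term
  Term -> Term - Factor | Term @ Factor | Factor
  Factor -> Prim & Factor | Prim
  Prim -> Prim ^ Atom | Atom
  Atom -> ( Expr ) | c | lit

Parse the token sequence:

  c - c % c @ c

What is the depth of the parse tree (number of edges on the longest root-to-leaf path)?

[Expr [Expr [Term [Term [Factor [Prim [Atom c]]]] - [Factor [Prim [Atom c]]]]] % [Term [Term [Factor [Prim [Atom c]]]] @ [Factor [Prim [Atom c]]]]]

7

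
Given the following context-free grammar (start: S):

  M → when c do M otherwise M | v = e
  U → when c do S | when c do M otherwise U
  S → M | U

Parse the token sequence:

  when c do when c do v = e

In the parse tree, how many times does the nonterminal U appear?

[S [U when c do [S [U when c do [S [M v = e]]]]]]

2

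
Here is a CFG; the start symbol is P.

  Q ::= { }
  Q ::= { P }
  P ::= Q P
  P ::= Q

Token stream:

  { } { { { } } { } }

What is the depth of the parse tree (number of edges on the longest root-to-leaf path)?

7

[P [Q { }] [P [Q { [P [Q { [P [Q { }]] }] [P [Q { }]]] }]]]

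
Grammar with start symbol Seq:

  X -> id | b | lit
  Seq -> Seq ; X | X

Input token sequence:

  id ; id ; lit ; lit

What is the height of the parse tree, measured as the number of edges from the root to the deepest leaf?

[Seq [Seq [Seq [Seq [X id]] ; [X id]] ; [X lit]] ; [X lit]]

5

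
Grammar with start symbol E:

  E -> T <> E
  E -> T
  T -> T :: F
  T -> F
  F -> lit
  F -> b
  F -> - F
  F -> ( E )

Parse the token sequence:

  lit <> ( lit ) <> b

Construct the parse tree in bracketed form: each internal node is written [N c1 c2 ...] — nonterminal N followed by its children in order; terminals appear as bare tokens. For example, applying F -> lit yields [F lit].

[E [T [F lit]] <> [E [T [F ( [E [T [F lit]]] )]] <> [E [T [F b]]]]]

E
T <> E
F <> E
lit <> E
lit <> T <> E
lit <> F <> E
lit <> ( E ) <> E
lit <> ( T ) <> E
lit <> ( F ) <> E
lit <> ( lit ) <> E
lit <> ( lit ) <> T
lit <> ( lit ) <> F
lit <> ( lit ) <> b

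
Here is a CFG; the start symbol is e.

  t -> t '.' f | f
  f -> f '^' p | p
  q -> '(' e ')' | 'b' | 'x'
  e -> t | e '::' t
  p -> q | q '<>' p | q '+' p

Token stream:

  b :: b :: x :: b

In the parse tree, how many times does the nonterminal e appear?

4

[e [e [e [e [t [f [p [q b]]]]] :: [t [f [p [q b]]]]] :: [t [f [p [q x]]]]] :: [t [f [p [q b]]]]]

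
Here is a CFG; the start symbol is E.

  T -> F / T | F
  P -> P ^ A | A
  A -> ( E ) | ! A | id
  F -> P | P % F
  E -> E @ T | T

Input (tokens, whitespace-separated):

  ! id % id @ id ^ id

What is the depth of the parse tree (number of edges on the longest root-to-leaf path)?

[E [E [T [F [P [A ! [A id]]] % [F [P [A id]]]]]] @ [T [F [P [P [A id]] ^ [A id]]]]]

7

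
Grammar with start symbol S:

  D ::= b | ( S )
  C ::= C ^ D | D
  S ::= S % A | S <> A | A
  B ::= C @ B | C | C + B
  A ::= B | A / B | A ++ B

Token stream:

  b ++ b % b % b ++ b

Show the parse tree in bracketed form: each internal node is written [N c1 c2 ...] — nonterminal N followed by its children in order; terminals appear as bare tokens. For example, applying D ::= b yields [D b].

[S [S [S [A [A [B [C [D b]]]] ++ [B [C [D b]]]]] % [A [B [C [D b]]]]] % [A [A [B [C [D b]]]] ++ [B [C [D b]]]]]

S
S % A
S % A % A
A % A % A
A ++ B % A % A
B ++ B % A % A
C ++ B % A % A
D ++ B % A % A
b ++ B % A % A
b ++ C % A % A
b ++ D % A % A
b ++ b % A % A
b ++ b % B % A
b ++ b % C % A
b ++ b % D % A
b ++ b % b % A
b ++ b % b % A ++ B
b ++ b % b % B ++ B
b ++ b % b % C ++ B
b ++ b % b % D ++ B
b ++ b % b % b ++ B
b ++ b % b % b ++ C
b ++ b % b % b ++ D
b ++ b % b % b ++ b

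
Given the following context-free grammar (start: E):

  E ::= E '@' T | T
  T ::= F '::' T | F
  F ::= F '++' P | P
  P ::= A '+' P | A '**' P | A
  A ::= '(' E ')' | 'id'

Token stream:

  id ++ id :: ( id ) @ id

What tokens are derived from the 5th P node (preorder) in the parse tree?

id

[E [E [T [F [F [P [A id]]] ++ [P [A id]]] :: [T [F [P [A ( [E [T [F [P [A id]]]]] )]]]]]] @ [T [F [P [A id]]]]]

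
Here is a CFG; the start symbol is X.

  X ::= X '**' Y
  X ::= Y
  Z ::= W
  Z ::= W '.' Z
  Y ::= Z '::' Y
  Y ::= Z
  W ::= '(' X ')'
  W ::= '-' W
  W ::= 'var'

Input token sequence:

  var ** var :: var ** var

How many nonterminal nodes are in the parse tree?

[X [X [X [Y [Z [W var]]]] ** [Y [Z [W var]] :: [Y [Z [W var]]]]] ** [Y [Z [W var]]]]

15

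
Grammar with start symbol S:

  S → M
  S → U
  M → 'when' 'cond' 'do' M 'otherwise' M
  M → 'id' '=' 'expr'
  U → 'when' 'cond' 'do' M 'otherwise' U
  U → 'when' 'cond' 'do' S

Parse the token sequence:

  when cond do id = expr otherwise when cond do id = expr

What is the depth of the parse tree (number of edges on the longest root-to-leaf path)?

5

[S [U when cond do [M id = expr] otherwise [U when cond do [S [M id = expr]]]]]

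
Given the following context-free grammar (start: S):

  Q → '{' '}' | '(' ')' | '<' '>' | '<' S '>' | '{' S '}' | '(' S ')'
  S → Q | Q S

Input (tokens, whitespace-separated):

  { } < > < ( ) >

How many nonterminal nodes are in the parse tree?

8

[S [Q { }] [S [Q < >] [S [Q < [S [Q ( )]] >]]]]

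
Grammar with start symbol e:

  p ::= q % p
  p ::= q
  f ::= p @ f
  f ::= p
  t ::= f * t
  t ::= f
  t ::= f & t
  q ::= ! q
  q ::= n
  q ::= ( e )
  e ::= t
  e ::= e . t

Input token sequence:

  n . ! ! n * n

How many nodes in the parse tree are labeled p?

3

[e [e [t [f [p [q n]]]]] . [t [f [p [q ! [q ! [q n]]]]] * [t [f [p [q n]]]]]]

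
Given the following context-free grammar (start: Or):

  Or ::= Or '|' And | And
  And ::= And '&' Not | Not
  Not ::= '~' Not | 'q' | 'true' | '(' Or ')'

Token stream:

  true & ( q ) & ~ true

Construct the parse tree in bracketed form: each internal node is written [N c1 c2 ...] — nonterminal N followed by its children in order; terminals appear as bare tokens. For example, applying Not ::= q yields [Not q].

[Or [And [And [And [Not true]] & [Not ( [Or [And [Not q]]] )]] & [Not ~ [Not true]]]]

Or
And
And & Not
And & Not & Not
Not & Not & Not
true & Not & Not
true & ( Or ) & Not
true & ( And ) & Not
true & ( Not ) & Not
true & ( q ) & Not
true & ( q ) & ~ Not
true & ( q ) & ~ true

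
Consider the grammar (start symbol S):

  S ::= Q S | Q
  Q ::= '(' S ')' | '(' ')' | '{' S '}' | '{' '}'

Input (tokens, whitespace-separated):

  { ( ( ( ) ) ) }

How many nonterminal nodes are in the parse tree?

8

[S [Q { [S [Q ( [S [Q ( [S [Q ( )]] )]] )]] }]]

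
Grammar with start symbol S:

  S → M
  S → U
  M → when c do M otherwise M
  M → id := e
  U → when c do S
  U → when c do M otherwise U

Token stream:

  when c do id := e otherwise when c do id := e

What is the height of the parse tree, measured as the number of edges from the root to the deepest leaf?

[S [U when c do [M id := e] otherwise [U when c do [S [M id := e]]]]]

5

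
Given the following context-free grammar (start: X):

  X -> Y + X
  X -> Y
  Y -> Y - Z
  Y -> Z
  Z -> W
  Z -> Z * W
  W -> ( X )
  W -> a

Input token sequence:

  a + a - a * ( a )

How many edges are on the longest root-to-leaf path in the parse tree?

[X [Y [Z [W a]]] + [X [Y [Y [Z [W a]]] - [Z [Z [W a]] * [W ( [X [Y [Z [W a]]]] )]]]]]

9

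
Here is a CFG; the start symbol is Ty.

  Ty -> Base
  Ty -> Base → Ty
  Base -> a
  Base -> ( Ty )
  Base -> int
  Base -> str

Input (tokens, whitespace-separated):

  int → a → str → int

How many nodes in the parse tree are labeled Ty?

[Ty [Base int] → [Ty [Base a] → [Ty [Base str] → [Ty [Base int]]]]]

4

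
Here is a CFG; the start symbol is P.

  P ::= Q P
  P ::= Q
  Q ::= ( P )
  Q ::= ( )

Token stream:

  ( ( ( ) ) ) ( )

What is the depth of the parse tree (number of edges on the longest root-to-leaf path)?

6

[P [Q ( [P [Q ( [P [Q ( )]] )]] )] [P [Q ( )]]]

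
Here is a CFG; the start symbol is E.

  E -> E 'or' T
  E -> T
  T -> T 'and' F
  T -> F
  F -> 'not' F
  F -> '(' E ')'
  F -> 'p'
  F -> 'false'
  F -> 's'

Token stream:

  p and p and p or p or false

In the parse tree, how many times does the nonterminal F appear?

5

[E [E [E [T [T [T [F p]] and [F p]] and [F p]]] or [T [F p]]] or [T [F false]]]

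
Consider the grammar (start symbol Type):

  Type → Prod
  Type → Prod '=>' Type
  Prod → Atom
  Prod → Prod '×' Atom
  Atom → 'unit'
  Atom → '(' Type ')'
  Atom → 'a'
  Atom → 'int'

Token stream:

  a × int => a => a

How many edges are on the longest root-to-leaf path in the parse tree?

5

[Type [Prod [Prod [Atom a]] × [Atom int]] => [Type [Prod [Atom a]] => [Type [Prod [Atom a]]]]]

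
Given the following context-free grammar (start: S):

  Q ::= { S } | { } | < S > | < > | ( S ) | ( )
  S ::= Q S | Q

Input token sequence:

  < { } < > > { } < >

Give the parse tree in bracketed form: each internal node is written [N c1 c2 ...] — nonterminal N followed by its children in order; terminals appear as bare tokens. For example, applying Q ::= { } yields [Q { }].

[S [Q < [S [Q { }] [S [Q < >]]] >] [S [Q { }] [S [Q < >]]]]

S
Q S
< S > S
< Q S > S
< { } S > S
< { } Q > S
< { } < > > S
< { } < > > Q S
< { } < > > { } S
< { } < > > { } Q
< { } < > > { } < >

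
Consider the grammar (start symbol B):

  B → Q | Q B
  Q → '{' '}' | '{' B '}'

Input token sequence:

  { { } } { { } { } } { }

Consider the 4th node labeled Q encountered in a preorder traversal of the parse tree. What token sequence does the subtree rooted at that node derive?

{ }

[B [Q { [B [Q { }]] }] [B [Q { [B [Q { }] [B [Q { }]]] }] [B [Q { }]]]]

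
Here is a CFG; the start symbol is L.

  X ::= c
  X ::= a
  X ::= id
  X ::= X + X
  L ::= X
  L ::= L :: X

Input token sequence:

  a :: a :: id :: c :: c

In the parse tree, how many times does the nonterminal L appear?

5

[L [L [L [L [L [X a]] :: [X a]] :: [X id]] :: [X c]] :: [X c]]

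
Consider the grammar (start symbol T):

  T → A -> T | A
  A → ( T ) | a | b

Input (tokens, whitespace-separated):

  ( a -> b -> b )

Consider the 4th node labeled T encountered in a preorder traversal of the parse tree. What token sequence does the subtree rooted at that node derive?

[T [A ( [T [A a] -> [T [A b] -> [T [A b]]]] )]]

b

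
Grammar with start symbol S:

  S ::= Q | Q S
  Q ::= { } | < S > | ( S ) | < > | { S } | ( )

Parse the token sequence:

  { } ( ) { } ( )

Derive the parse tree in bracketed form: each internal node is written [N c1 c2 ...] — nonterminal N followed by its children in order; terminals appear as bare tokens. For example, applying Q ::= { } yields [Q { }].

S
Q S
{ } S
{ } Q S
{ } ( ) S
{ } ( ) Q S
{ } ( ) { } S
{ } ( ) { } Q
{ } ( ) { } ( )

[S [Q { }] [S [Q ( )] [S [Q { }] [S [Q ( )]]]]]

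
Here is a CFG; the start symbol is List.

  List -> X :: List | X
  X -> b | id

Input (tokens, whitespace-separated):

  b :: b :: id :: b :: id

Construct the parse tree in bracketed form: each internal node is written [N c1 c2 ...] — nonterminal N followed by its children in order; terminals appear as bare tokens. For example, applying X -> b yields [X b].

List
X :: List
b :: List
b :: X :: List
b :: b :: List
b :: b :: X :: List
b :: b :: id :: List
b :: b :: id :: X :: List
b :: b :: id :: b :: List
b :: b :: id :: b :: X
b :: b :: id :: b :: id

[List [X b] :: [List [X b] :: [List [X id] :: [List [X b] :: [List [X id]]]]]]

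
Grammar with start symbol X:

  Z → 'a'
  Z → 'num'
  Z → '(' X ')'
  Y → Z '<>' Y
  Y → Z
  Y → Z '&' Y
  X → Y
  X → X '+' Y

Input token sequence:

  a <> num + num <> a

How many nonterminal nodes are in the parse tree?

[X [X [Y [Z a] <> [Y [Z num]]]] + [Y [Z num] <> [Y [Z a]]]]

10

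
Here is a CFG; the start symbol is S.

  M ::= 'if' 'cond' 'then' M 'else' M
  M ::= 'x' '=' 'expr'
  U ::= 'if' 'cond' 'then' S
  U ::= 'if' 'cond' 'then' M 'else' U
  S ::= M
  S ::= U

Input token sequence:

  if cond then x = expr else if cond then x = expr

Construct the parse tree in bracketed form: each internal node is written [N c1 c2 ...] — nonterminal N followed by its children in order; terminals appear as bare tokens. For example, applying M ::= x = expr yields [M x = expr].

S
U
if cond then M else U
if cond then x = expr else U
if cond then x = expr else if cond then S
if cond then x = expr else if cond then M
if cond then x = expr else if cond then x = expr

[S [U if cond then [M x = expr] else [U if cond then [S [M x = expr]]]]]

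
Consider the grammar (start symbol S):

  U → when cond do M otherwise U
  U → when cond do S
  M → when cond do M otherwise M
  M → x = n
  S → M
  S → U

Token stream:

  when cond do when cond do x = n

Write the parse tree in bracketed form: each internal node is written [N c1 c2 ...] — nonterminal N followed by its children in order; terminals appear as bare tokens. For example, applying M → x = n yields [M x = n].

S
U
when cond do S
when cond do U
when cond do when cond do S
when cond do when cond do M
when cond do when cond do x = n

[S [U when cond do [S [U when cond do [S [M x = n]]]]]]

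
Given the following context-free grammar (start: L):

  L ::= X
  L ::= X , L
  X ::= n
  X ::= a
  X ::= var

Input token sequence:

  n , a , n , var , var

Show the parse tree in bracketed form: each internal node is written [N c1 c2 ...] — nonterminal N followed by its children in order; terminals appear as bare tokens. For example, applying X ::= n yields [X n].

[L [X n] , [L [X a] , [L [X n] , [L [X var] , [L [X var]]]]]]

L
X , L
n , L
n , X , L
n , a , L
n , a , X , L
n , a , n , L
n , a , n , X , L
n , a , n , var , L
n , a , n , var , X
n , a , n , var , var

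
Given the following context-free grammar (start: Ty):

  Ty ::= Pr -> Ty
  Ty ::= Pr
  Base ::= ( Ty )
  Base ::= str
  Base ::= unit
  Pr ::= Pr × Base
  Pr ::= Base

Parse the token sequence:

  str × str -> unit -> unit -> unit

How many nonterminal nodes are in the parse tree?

14

[Ty [Pr [Pr [Base str]] × [Base str]] -> [Ty [Pr [Base unit]] -> [Ty [Pr [Base unit]] -> [Ty [Pr [Base unit]]]]]]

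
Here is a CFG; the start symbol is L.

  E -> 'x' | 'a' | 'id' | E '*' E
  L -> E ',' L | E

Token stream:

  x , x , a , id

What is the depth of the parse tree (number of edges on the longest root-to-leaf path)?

[L [E x] , [L [E x] , [L [E a] , [L [E id]]]]]

5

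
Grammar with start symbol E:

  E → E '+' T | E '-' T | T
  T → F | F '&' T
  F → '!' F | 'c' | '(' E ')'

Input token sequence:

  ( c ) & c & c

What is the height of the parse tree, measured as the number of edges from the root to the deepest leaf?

[E [T [F ( [E [T [F c]]] )] & [T [F c] & [T [F c]]]]]

6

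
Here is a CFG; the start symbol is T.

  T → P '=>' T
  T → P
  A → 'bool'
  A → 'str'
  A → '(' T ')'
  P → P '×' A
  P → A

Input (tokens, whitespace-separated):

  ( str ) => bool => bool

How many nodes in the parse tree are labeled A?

4

[T [P [A ( [T [P [A str]]] )]] => [T [P [A bool]] => [T [P [A bool]]]]]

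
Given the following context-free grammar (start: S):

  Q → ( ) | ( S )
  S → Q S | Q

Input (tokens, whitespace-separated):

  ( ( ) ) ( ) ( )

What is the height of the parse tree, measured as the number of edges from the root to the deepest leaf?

[S [Q ( [S [Q ( )]] )] [S [Q ( )] [S [Q ( )]]]]

4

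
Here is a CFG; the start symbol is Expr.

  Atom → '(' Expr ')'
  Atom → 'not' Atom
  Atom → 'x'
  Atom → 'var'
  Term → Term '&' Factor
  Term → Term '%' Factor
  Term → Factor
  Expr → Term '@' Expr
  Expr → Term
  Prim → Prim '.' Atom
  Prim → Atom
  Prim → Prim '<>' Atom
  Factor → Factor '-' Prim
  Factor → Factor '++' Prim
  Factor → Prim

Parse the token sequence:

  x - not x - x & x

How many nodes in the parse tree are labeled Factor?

[Expr [Term [Term [Factor [Factor [Factor [Prim [Atom x]]] - [Prim [Atom not [Atom x]]]] - [Prim [Atom x]]]] & [Factor [Prim [Atom x]]]]]

4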